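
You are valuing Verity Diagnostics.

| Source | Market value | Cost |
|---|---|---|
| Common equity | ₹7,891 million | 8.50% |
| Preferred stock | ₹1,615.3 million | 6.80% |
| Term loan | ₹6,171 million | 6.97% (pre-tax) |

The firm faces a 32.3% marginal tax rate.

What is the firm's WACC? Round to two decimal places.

6.84%

Total capital V = 7891 + 1615.3 + 6171 = 15677.3.
Equity: weight = 7891/15677.3 = 0.5033; cost = 8.5%.
Preferred: weight = 1615.3/15677.3 = 0.1030; cost = 6.8%.
Term loan: weight = 6171/15677.3 = 0.3936; after-tax cost = 6.97% × (1 − 32.3%) = 4.7187%.
WACC = 0.5033 × 8.5000% + 0.1030 × 6.8000% + 0.3936 × 4.7187% = 6.8364%.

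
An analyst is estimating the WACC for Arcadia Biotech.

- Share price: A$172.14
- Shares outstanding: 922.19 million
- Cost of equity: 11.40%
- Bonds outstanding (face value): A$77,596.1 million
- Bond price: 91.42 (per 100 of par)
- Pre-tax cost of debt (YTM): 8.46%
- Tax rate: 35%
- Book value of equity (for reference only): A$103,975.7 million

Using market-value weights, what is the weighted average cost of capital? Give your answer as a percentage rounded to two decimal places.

9.58%

Market value of equity E = 172.14 × 922.19m = 158745.7866m. Market value of debt D = 77596.1m × 91.42/100 = 70938.35462m.
Total capital V = 158745.7866 + 70938.35462 = 229684.14122.
Equity: weight = 158745.7866/229684.14122 = 0.6911; cost = 11.4%.
Bonds outstanding: weight = 70938.35462/229684.14122 = 0.3089; after-tax cost = 8.46% × (1 − 35%) = 5.4990%.
WACC = 0.6911 × 11.4000% + 0.3089 × 5.4990% = 9.5775%.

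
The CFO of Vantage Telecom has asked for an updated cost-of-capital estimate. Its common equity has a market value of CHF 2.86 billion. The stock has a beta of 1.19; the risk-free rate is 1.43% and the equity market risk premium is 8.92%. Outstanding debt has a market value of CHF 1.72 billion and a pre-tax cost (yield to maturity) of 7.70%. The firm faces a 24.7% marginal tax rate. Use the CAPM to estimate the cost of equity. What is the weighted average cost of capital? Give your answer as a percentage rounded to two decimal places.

Cost of equity via CAPM: Re = 1.43% + 1.19 × 8.92% = 12.0448%.
Total capital V = 2.86 + 1.72 = 4.58.
Equity: weight = 2.86/4.58 = 0.6245; cost = 12.0448%.
Debt: weight = 1.72/4.58 = 0.3755; after-tax cost = 7.7% × (1 − 24.7%) = 5.7981%.
WACC = 0.6245 × 12.0448% + 0.3755 × 5.7981% = 9.6989%.

9.70%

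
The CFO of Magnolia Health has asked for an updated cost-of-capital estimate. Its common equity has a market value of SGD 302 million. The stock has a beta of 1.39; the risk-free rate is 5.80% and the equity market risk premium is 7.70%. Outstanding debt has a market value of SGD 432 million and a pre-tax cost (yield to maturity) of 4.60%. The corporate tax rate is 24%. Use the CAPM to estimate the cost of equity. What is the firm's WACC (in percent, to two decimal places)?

Cost of equity via CAPM: Re = 5.8% + 1.39 × 7.7% = 16.5030%.
Total capital V = 302 + 432 = 734.
Equity: weight = 302/734 = 0.4114; cost = 16.503%.
Debt: weight = 432/734 = 0.5886; after-tax cost = 4.6% × (1 − 24%) = 3.4960%.
WACC = 0.4114 × 16.5030% + 0.5886 × 3.4960% = 8.8477%.

8.85%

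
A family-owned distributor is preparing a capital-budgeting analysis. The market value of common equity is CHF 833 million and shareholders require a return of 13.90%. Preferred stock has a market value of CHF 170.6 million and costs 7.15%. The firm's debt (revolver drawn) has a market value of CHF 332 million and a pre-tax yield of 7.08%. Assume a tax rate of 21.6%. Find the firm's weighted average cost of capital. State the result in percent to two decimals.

10.96%

Total capital V = 833 + 170.6 + 332 = 1335.6.
Equity: weight = 833/1335.6 = 0.6237; cost = 13.9%.
Preferred: weight = 170.6/1335.6 = 0.1277; cost = 7.15%.
Revolver drawn: weight = 332/1335.6 = 0.2486; after-tax cost = 7.08% × (1 − 21.6%) = 5.5507%.
WACC = 0.6237 × 13.9000% + 0.1277 × 7.1500% + 0.2486 × 5.5507% = 10.9624%.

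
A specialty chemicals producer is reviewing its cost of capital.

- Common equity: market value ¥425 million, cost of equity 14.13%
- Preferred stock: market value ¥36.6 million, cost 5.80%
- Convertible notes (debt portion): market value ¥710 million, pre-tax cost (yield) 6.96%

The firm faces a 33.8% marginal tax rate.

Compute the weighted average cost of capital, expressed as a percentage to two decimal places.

8.10%

Total capital V = 425 + 36.6 + 710 = 1171.6.
Equity: weight = 425/1171.6 = 0.3628; cost = 14.13%.
Preferred: weight = 36.6/1171.6 = 0.0312; cost = 5.8%.
Convertible notes (debt portion): weight = 710/1171.6 = 0.6060; after-tax cost = 6.96% × (1 − 33.8%) = 4.6075%.
WACC = 0.3628 × 14.1300% + 0.0312 × 5.8000% + 0.6060 × 4.6075% = 8.0991%.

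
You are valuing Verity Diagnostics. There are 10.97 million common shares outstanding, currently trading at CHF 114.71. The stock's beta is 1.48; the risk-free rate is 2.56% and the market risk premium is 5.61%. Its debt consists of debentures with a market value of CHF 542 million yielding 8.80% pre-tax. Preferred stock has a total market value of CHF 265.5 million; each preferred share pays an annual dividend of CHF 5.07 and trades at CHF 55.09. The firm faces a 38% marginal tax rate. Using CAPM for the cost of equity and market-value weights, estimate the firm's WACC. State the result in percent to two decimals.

Cost of equity via CAPM: Re = 2.56% + 1.48 × 5.61% = 10.8628%.
Cost of preferred: Rp = 5.07 / 55.09 = 9.2031%.
Market value of equity E = 114.71 × 10.97m = 1258.3687m.
Total capital V = 1258.3687 + 265.5 + 542 = 2065.8687.
Equity: weight = 1258.3687/2065.8687 = 0.6091; cost = 10.8628%.
Preferred: weight = 265.5/2065.8687 = 0.1285; cost = 9.2031%.
Debentures: weight = 542/2065.8687 = 0.2624; after-tax cost = 8.8% × (1 − 38%) = 5.4560%.
WACC = 0.6091 × 10.8628% + 0.1285 × 9.2031% + 0.2624 × 5.4560% = 9.2310%.

9.23%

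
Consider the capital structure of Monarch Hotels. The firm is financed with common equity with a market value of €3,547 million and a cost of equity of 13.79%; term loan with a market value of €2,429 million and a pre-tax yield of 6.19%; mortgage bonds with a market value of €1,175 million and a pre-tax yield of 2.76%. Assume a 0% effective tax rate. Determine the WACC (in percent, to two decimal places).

Total capital V = 3547 + 2429 + 1175 = 7151.
Equity: weight = 3547/7151 = 0.4960; cost = 13.79%.
Term loan: weight = 2429/7151 = 0.3397; after-tax cost = 6.19% × (1 − 0%) = 6.1900%.
Mortgage bonds: weight = 1175/7151 = 0.1643; after-tax cost = 2.76% × (1 − 0%) = 2.7600%.
WACC = 0.4960 × 13.7900% + 0.3397 × 6.1900% + 0.1643 × 2.7600% = 9.3961%.

9.40%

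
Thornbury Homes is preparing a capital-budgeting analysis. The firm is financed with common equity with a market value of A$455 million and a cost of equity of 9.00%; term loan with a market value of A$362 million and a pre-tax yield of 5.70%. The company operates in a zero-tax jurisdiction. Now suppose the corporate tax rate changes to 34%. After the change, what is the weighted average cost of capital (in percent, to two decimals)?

6.68%

After the change:
Total capital V = 455 + 362 = 817.
Equity: weight = 455/817 = 0.5569; cost = 9%.
Term loan: weight = 362/817 = 0.4431; after-tax cost = 5.7% × (1 − 34%) = 3.7620%.
WACC = 0.5569 × 9.0000% + 0.4431 × 3.7620% = 6.6791%.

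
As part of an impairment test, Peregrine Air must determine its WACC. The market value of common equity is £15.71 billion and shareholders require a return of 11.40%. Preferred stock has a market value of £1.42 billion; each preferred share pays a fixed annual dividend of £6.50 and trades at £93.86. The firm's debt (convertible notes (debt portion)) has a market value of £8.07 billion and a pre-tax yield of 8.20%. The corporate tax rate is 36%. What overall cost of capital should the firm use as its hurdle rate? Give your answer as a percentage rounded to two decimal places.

Cost of preferred: Rp = 6.5 / 93.86 = 6.9252%.
Total capital V = 15.71 + 1.42 + 8.07 = 25.2.
Equity: weight = 15.71/25.2 = 0.6234; cost = 11.4%.
Preferred: weight = 1.42/25.2 = 0.0563; cost = 6.9252%.
Convertible notes (debt portion): weight = 8.07/25.2 = 0.3202; after-tax cost = 8.2% × (1 − 36%) = 5.2480%.
WACC = 0.6234 × 11.4000% + 0.0563 × 6.9252% + 0.3202 × 5.2480% = 9.1777%.

9.18%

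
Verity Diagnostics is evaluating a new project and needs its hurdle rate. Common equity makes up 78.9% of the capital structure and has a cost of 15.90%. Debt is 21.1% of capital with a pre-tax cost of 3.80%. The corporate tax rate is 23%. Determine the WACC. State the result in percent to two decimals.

13.16%

After-tax cost of debt = 3.8% × (1 − 23%) = 2.9260%.
WACC = 0.789 × 15.9000% + 0.211 × 2.9260% = 13.1625%.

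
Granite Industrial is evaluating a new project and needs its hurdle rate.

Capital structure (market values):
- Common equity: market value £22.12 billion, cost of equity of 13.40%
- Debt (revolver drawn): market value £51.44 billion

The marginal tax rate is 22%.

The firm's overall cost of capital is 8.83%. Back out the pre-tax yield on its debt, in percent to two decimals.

8.80%

Total capital V = 22.12 + 51.44 = 73.56.
Equity weight = 22.12/73.56 = 0.3007.
Revolver drawn weight = 51.44/73.56 = 0.6993.
Equity contribution = 0.3007 × 13.4% = 4.0295%.
Remaining for debt = 8.83% − 4.0295% = 4.8005%.
Rd × (1 − 22%) × 0.6993 = 4.8005%  ⇒  Rd = 8.8011%.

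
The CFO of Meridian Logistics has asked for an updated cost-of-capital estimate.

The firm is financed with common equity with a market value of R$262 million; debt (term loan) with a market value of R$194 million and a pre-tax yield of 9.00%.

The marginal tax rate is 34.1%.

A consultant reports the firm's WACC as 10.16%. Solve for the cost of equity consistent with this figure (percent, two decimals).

Total capital V = 262 + 194 = 456.
Equity weight = 262/456 = 0.5746.
Term loan weight = 194/456 = 0.4254.
Debt contribution = 0.4254 × 9% × (1 − 34.1%) = 2.5233%.
Required equity contribution = 10.16% − 2.5233% = 7.6367%.
Re = 7.6367% / 0.5746 = 13.2914%.

13.29%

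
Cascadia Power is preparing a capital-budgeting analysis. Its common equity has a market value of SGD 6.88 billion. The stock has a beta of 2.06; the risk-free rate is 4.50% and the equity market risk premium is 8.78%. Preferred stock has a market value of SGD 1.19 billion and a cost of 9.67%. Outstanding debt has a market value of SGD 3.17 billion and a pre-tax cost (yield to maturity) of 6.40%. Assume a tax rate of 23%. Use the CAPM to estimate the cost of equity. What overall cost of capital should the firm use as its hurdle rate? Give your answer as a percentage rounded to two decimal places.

Cost of equity via CAPM: Re = 4.5% + 2.06 × 8.78% = 22.5868%.
Total capital V = 6.88 + 1.19 + 3.17 = 11.24.
Equity: weight = 6.88/11.24 = 0.6121; cost = 22.5868%.
Preferred: weight = 1.19/11.24 = 0.1059; cost = 9.67%.
Debt: weight = 3.17/11.24 = 0.2820; after-tax cost = 6.4% × (1 − 23%) = 4.9280%.
WACC = 0.6121 × 22.5868% + 0.1059 × 9.6700% + 0.2820 × 4.9280% = 16.2390%.

16.24%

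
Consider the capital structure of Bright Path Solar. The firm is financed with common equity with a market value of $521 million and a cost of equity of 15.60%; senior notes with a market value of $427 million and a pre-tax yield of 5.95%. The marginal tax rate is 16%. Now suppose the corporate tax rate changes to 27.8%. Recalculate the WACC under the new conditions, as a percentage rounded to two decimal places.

10.51%

After the change:
Total capital V = 521 + 427 = 948.
Equity: weight = 521/948 = 0.5496; cost = 15.6%.
Senior notes: weight = 427/948 = 0.4504; after-tax cost = 5.95% × (1 − 27.8%) = 4.2959%.
WACC = 0.5496 × 15.6000% + 0.4504 × 4.2959% = 10.5084%.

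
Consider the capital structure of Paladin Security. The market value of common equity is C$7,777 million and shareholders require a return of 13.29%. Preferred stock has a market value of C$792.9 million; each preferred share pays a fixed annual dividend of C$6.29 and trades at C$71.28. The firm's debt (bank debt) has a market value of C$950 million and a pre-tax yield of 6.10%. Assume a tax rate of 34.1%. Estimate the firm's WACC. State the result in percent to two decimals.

Cost of preferred: Rp = 6.29 / 71.28 = 8.8244%.
Total capital V = 7777 + 792.9 + 950 = 9519.9.
Equity: weight = 7777/9519.9 = 0.8169; cost = 13.29%.
Preferred: weight = 792.9/9519.9 = 0.0833; cost = 8.8244%.
Bank debt: weight = 950/9519.9 = 0.0998; after-tax cost = 6.1% × (1 − 34.1%) = 4.0199%.
WACC = 0.8169 × 13.2900% + 0.0833 × 8.8244% + 0.0998 × 4.0199% = 11.9930%.

11.99%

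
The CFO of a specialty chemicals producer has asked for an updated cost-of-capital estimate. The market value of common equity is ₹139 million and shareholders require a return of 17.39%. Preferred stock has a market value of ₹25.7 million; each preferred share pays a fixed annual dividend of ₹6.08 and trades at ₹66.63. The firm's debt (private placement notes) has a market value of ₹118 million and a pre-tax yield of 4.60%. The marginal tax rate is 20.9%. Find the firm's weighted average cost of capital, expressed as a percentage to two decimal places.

10.90%

Cost of preferred: Rp = 6.08 / 66.63 = 9.1250%.
Total capital V = 139 + 25.7 + 118 = 282.7.
Equity: weight = 139/282.7 = 0.4917; cost = 17.39%.
Preferred: weight = 25.7/282.7 = 0.0909; cost = 9.125%.
Private placement notes: weight = 118/282.7 = 0.4174; after-tax cost = 4.6% × (1 − 20.9%) = 3.6386%.
WACC = 0.4917 × 17.3900% + 0.0909 × 9.1250% + 0.4174 × 3.6386% = 10.8988%.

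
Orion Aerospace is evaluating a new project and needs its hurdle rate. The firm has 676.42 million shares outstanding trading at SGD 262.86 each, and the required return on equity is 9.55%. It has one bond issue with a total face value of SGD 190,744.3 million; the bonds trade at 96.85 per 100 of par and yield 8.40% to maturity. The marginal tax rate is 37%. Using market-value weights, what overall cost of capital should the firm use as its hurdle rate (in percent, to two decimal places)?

Market value of equity E = 262.86 × 676.42m = 177803.7612m. Market value of debt D = 190744.3m × 96.85/100 = 184735.85455m.
Total capital V = 177803.7612 + 184735.85455 = 362539.61575.
Equity: weight = 177803.7612/362539.61575 = 0.4904; cost = 9.55%.
Bonds outstanding: weight = 184735.85455/362539.61575 = 0.5096; after-tax cost = 8.4% × (1 − 37%) = 5.2920%.
WACC = 0.4904 × 9.5500% + 0.5096 × 5.2920% = 7.3803%.

7.38%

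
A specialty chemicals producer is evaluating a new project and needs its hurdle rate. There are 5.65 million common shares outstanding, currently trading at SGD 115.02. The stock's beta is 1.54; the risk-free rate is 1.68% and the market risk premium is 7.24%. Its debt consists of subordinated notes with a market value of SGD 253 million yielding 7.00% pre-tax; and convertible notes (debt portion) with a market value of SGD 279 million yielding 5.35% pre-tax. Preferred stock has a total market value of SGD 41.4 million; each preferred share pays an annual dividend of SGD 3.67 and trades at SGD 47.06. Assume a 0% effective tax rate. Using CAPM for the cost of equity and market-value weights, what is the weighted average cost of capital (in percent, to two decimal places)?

9.75%

Cost of equity via CAPM: Re = 1.68% + 1.54 × 7.24% = 12.8296%.
Cost of preferred: Rp = 3.67 / 47.06 = 7.7986%.
Market value of equity E = 115.02 × 5.65m = 649.863m.
Total capital V = 649.863 + 41.4 + 253 + 279 = 1223.263.
Equity: weight = 649.863/1223.263 = 0.5313; cost = 12.8296%.
Preferred: weight = 41.4/1223.263 = 0.0338; cost = 7.7986%.
Subordinated notes: weight = 253/1223.263 = 0.2068; after-tax cost = 7% × (1 − 0%) = 7.0000%.
Convertible notes (debt portion): weight = 279/1223.263 = 0.2281; after-tax cost = 5.35% × (1 − 0%) = 5.3500%.
WACC = 0.5313 × 12.8296% + 0.0338 × 7.7986% + 0.2068 × 7.0000% + 0.2281 × 5.3500% = 9.7477%.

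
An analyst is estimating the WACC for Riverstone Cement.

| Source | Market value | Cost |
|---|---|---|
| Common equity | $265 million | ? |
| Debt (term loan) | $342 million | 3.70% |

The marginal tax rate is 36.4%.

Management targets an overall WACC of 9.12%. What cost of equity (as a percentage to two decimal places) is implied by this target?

17.85%

Total capital V = 265 + 342 = 607.
Equity weight = 265/607 = 0.4366.
Term loan weight = 342/607 = 0.5634.
Debt contribution = 0.5634 × 3.7% × (1 − 36.4%) = 1.3259%.
Required equity contribution = 9.12% − 1.3259% = 7.7941%.
Re = 7.7941% / 0.4366 = 17.8530%.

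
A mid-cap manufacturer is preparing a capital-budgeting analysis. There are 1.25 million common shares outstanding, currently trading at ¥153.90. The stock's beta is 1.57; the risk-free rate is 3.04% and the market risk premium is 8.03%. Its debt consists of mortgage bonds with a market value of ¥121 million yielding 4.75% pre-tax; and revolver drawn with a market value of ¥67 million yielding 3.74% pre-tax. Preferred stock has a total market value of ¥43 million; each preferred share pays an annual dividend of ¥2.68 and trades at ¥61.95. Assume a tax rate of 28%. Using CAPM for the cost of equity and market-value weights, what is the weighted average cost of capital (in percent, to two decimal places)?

Cost of equity via CAPM: Re = 3.04% + 1.57 × 8.03% = 15.6471%.
Cost of preferred: Rp = 2.68 / 61.95 = 4.3261%.
Market value of equity E = 153.9 × 1.25m = 192.375m.
Total capital V = 192.375 + 43 + 121 + 67 = 423.375.
Equity: weight = 192.375/423.375 = 0.4544; cost = 15.6471%.
Preferred: weight = 43/423.375 = 0.1016; cost = 4.3261%.
Mortgage bonds: weight = 121/423.375 = 0.2858; after-tax cost = 4.75% × (1 − 28%) = 3.4200%.
Revolver drawn: weight = 67/423.375 = 0.1583; after-tax cost = 3.74% × (1 − 28%) = 2.6928%.
WACC = 0.4544 × 15.6471% + 0.1016 × 4.3261% + 0.2858 × 3.4200% + 0.1583 × 2.6928% = 8.9528%.

8.95%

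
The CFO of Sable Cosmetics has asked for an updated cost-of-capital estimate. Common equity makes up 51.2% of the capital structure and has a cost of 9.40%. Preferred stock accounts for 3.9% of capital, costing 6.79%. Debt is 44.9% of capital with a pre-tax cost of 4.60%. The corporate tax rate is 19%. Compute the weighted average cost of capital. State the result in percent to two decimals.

6.75%

After-tax cost of debt = 4.6% × (1 − 19%) = 3.7260%.
WACC = 0.512 × 9.4000% + 0.039 × 6.7900% + 0.449 × 3.7260% = 6.7506%.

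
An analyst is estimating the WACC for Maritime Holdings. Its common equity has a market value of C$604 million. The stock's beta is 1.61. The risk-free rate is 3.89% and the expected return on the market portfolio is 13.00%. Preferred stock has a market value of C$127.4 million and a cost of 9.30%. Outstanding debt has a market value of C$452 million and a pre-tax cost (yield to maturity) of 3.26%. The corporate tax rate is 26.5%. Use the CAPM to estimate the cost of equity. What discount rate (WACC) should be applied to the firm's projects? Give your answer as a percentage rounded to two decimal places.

Market risk premium = 13.0% − 3.89% = 9.11%.
Cost of equity via CAPM: Re = 3.89% + 1.61 × 9.11% = 18.5571%.
Total capital V = 604 + 127.4 + 452 = 1183.4.
Equity: weight = 604/1183.4 = 0.5104; cost = 18.5571%.
Preferred: weight = 127.4/1183.4 = 0.1077; cost = 9.3%.
Debt: weight = 452/1183.4 = 0.3820; after-tax cost = 3.26% × (1 − 26.5%) = 2.3961%.
WACC = 0.5104 × 18.5571% + 0.1077 × 9.3000% + 0.3820 × 2.3961% = 11.3878%.

11.39%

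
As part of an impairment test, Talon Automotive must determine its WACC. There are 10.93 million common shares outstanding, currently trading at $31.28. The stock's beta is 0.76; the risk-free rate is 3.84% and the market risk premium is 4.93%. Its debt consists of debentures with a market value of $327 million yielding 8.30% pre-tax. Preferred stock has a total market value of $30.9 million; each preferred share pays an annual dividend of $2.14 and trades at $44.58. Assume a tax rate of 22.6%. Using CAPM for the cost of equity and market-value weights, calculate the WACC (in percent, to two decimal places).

Cost of equity via CAPM: Re = 3.84% + 0.76 × 4.93% = 7.5868%.
Cost of preferred: Rp = 2.14 / 44.58 = 4.8004%.
Market value of equity E = 31.28 × 10.93m = 341.8904m.
Total capital V = 341.8904 + 30.9 + 327 = 699.7904.
Equity: weight = 341.8904/699.7904 = 0.4886; cost = 7.5868%.
Preferred: weight = 30.9/699.7904 = 0.0442; cost = 4.8004%.
Debentures: weight = 327/699.7904 = 0.4673; after-tax cost = 8.3% × (1 − 22.6%) = 6.4242%.
WACC = 0.4886 × 7.5868% + 0.0442 × 4.8004% + 0.4673 × 6.4242% = 6.9205%.

6.92%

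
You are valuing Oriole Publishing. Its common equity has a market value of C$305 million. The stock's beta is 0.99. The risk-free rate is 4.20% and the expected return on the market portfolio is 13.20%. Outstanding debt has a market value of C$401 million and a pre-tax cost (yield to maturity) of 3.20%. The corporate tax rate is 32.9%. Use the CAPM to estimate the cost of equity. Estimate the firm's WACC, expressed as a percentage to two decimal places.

Market risk premium = 13.2% − 4.2% = 9.0%.
Cost of equity via CAPM: Re = 4.2% + 0.99 × 9.0% = 13.1100%.
Total capital V = 305 + 401 = 706.
Equity: weight = 305/706 = 0.4320; cost = 13.11%.
Debt: weight = 401/706 = 0.5680; after-tax cost = 3.2% × (1 − 32.9%) = 2.1472%.
WACC = 0.4320 × 13.1100% + 0.5680 × 2.1472% = 6.8833%.

6.88%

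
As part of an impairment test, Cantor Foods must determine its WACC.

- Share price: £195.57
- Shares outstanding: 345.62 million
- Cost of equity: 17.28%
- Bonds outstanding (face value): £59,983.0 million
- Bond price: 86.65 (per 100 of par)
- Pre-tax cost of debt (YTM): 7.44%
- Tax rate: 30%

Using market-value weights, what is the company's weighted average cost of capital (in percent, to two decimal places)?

Market value of equity E = 195.57 × 345.62m = 67592.9034m. Market value of debt D = 59983m × 86.65/100 = 51975.2695m.
Total capital V = 67592.9034 + 51975.2695 = 119568.1729.
Equity: weight = 67592.9034/119568.1729 = 0.5653; cost = 17.28%.
Bonds outstanding: weight = 51975.2695/119568.1729 = 0.4347; after-tax cost = 7.44% × (1 − 30%) = 5.2080%.
WACC = 0.5653 × 17.2800% + 0.4347 × 5.2080% = 12.0324%.

12.03%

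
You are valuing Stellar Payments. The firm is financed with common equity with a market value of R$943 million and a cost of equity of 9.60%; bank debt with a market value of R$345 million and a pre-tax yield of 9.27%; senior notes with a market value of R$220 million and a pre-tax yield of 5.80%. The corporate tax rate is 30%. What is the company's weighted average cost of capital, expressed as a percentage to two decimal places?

8.08%

Total capital V = 943 + 345 + 220 = 1508.
Equity: weight = 943/1508 = 0.6253; cost = 9.6%.
Bank debt: weight = 345/1508 = 0.2288; after-tax cost = 9.27% × (1 − 30%) = 6.4890%.
Senior notes: weight = 220/1508 = 0.1459; after-tax cost = 5.8% × (1 − 30%) = 4.0600%.
WACC = 0.6253 × 9.6000% + 0.2288 × 6.4890% + 0.1459 × 4.0600% = 8.0800%.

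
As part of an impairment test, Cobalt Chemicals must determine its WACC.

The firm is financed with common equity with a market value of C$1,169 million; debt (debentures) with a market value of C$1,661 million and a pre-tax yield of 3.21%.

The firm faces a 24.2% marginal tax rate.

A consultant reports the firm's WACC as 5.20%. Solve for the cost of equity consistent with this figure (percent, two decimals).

Total capital V = 1169 + 1661 = 2830.
Equity weight = 1169/2830 = 0.4131.
Debentures weight = 1661/2830 = 0.5869.
Debt contribution = 0.5869 × 3.21% × (1 − 24.2%) = 1.4281%.
Required equity contribution = 5.2% − 1.4281% = 3.7719%.
Re = 3.7719% / 0.4131 = 9.1313%.

9.13%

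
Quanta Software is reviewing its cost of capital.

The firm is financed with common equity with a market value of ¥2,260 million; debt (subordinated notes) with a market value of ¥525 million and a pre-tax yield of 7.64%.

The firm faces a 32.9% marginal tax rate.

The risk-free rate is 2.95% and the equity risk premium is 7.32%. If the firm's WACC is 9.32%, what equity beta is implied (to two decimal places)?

1.00

Total capital V = 2260 + 525 = 2785.
Equity weight = 2260/2785 = 0.8115.
Subordinated notes weight = 525/2785 = 0.1885.
Debt contribution = 0.1885 × 7.64% × (1 − 32.9%) = 0.9664%.
Required equity contribution = 9.32% − 0.9664% = 8.3536%  ⇒  Re = 10.2942%.
CAPM: 10.2942% = 2.95% + β × 7.32%  ⇒  β = 1.0033.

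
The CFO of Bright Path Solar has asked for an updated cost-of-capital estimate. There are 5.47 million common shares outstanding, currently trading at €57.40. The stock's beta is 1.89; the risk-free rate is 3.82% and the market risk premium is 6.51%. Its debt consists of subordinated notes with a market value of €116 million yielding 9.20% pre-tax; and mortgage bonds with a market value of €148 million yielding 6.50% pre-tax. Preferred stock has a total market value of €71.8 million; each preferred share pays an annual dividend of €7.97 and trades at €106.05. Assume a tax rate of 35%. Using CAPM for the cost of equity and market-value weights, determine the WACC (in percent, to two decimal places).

Cost of equity via CAPM: Re = 3.82% + 1.89 × 6.51% = 16.1239%.
Cost of preferred: Rp = 7.97 / 106.05 = 7.5153%.
Market value of equity E = 57.4 × 5.47m = 313.978m.
Total capital V = 313.978 + 71.8 + 116 + 148 = 649.778.
Equity: weight = 313.978/649.778 = 0.4832; cost = 16.1239%.
Preferred: weight = 71.8/649.778 = 0.1105; cost = 7.5153%.
Subordinated notes: weight = 116/649.778 = 0.1785; after-tax cost = 9.2% × (1 − 35%) = 5.9800%.
Mortgage bonds: weight = 148/649.778 = 0.2278; after-tax cost = 6.5% × (1 − 35%) = 4.2250%.
WACC = 0.4832 × 16.1239% + 0.1105 × 7.5153% + 0.1785 × 5.9800% + 0.2278 × 4.2250% = 10.6515%.

10.65%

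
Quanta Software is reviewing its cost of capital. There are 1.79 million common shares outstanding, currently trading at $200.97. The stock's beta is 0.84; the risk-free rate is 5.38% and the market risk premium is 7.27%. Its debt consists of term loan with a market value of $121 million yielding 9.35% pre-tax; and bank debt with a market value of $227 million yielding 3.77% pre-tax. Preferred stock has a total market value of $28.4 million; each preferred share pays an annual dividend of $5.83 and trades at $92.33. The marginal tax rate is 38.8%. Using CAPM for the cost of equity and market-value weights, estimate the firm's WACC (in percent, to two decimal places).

Cost of equity via CAPM: Re = 5.38% + 0.84 × 7.27% = 11.4868%.
Cost of preferred: Rp = 5.83 / 92.33 = 6.3143%.
Market value of equity E = 200.97 × 1.79m = 359.7363m.
Total capital V = 359.7363 + 28.4 + 121 + 227 = 736.1363.
Equity: weight = 359.7363/736.1363 = 0.4887; cost = 11.4868%.
Preferred: weight = 28.4/736.1363 = 0.0386; cost = 6.3143%.
Term loan: weight = 121/736.1363 = 0.1644; after-tax cost = 9.35% × (1 − 38.8%) = 5.7222%.
Bank debt: weight = 227/736.1363 = 0.3084; after-tax cost = 3.77% × (1 − 38.8%) = 2.3072%.
WACC = 0.4887 × 11.4868% + 0.0386 × 6.3143% + 0.1644 × 5.7222% + 0.3084 × 2.3072% = 7.5090%.

7.51%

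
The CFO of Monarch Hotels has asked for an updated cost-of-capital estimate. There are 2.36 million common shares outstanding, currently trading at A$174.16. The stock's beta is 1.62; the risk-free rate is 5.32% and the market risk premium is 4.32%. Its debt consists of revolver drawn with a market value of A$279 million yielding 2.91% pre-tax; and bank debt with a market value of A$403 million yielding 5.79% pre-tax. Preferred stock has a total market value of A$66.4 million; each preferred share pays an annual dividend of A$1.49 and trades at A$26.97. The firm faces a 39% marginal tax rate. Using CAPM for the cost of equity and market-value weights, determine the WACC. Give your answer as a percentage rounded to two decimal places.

6.34%

Cost of equity via CAPM: Re = 5.32% + 1.62 × 4.32% = 12.3184%.
Cost of preferred: Rp = 1.49 / 26.97 = 5.5247%.
Market value of equity E = 174.16 × 2.36m = 411.0176m.
Total capital V = 411.0176 + 66.4 + 279 + 403 = 1159.4176.
Equity: weight = 411.0176/1159.4176 = 0.3545; cost = 12.3184%.
Preferred: weight = 66.4/1159.4176 = 0.0573; cost = 5.5247%.
Revolver drawn: weight = 279/1159.4176 = 0.2406; after-tax cost = 2.91% × (1 − 39%) = 1.7751%.
Bank debt: weight = 403/1159.4176 = 0.3476; after-tax cost = 5.79% × (1 − 39%) = 3.5319%.
WACC = 0.3545 × 12.3184% + 0.0573 × 5.5247% + 0.2406 × 1.7751% + 0.3476 × 3.5319% = 6.3381%.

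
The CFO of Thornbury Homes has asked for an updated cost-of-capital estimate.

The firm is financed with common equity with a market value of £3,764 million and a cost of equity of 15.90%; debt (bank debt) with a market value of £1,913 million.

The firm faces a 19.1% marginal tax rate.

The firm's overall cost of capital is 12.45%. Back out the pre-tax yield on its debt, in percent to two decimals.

7.00%

Total capital V = 3764 + 1913 = 5677.
Equity weight = 3764/5677 = 0.6630.
Bank debt weight = 1913/5677 = 0.3370.
Equity contribution = 0.6630 × 15.9% = 10.5421%.
Remaining for debt = 12.45% − 10.5421% = 1.9079%.
Rd × (1 − 19.1%) × 0.3370 = 1.9079%  ⇒  Rd = 6.9985%.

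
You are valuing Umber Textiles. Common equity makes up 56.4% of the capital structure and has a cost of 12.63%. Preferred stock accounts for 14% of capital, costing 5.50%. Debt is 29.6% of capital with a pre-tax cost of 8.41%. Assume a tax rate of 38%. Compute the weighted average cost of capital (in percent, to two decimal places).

After-tax cost of debt = 8.41% × (1 − 38%) = 5.2142%.
WACC = 0.564 × 12.6300% + 0.140 × 5.5000% + 0.296 × 5.2142% = 9.4367%.

9.44%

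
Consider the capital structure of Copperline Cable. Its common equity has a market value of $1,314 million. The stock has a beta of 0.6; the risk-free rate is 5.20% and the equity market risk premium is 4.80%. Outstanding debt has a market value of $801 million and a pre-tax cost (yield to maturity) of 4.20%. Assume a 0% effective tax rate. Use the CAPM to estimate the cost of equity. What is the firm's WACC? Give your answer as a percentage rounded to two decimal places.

6.61%

Cost of equity via CAPM: Re = 5.2% + 0.6 × 4.8% = 8.0800%.
Total capital V = 1314 + 801 = 2115.
Equity: weight = 1314/2115 = 0.6213; cost = 8.08%.
Debt: weight = 801/2115 = 0.3787; after-tax cost = 4.2% × (1 − 0%) = 4.2000%.
WACC = 0.6213 × 8.0800% + 0.3787 × 4.2000% = 6.6106%.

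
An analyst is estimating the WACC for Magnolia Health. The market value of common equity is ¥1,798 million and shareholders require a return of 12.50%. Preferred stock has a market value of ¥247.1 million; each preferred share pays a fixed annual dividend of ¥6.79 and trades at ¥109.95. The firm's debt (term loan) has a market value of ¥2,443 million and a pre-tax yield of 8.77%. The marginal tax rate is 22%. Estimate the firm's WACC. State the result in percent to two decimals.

Cost of preferred: Rp = 6.79 / 109.95 = 6.1755%.
Total capital V = 1798 + 247.1 + 2443 = 4488.1.
Equity: weight = 1798/4488.1 = 0.4006; cost = 12.5%.
Preferred: weight = 247.1/4488.1 = 0.0551; cost = 6.1755%.
Term loan: weight = 2443/4488.1 = 0.5443; after-tax cost = 8.77% × (1 − 22%) = 6.8406%.
WACC = 0.4006 × 12.5000% + 0.0551 × 6.1755% + 0.5443 × 6.8406% = 9.0712%.

9.07%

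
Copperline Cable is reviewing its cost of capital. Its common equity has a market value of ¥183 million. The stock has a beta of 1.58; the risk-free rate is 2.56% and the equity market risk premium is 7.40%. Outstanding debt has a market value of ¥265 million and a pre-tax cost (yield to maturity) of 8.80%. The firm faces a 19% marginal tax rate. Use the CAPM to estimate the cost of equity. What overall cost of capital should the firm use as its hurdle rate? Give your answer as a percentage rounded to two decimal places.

10.04%

Cost of equity via CAPM: Re = 2.56% + 1.58 × 7.4% = 14.2520%.
Total capital V = 183 + 265 = 448.
Equity: weight = 183/448 = 0.4085; cost = 14.252%.
Debt: weight = 265/448 = 0.5915; after-tax cost = 8.8% × (1 − 19%) = 7.1280%.
WACC = 0.4085 × 14.2520% + 0.5915 × 7.1280% = 10.0380%.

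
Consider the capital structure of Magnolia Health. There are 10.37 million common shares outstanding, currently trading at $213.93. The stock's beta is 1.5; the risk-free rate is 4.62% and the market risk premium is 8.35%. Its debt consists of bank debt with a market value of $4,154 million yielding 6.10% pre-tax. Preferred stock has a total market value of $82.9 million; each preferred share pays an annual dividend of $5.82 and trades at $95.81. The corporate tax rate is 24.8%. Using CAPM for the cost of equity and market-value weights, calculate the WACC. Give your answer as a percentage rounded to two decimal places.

8.92%

Cost of equity via CAPM: Re = 4.62% + 1.5 × 8.35% = 17.1450%.
Cost of preferred: Rp = 5.82 / 95.81 = 6.0745%.
Market value of equity E = 213.93 × 10.37m = 2218.4541m.
Total capital V = 2218.4541 + 82.9 + 4154 = 6455.3541.
Equity: weight = 2218.4541/6455.3541 = 0.3437; cost = 17.145%.
Preferred: weight = 82.9/6455.3541 = 0.0128; cost = 6.0745%.
Bank debt: weight = 4154/6455.3541 = 0.6435; after-tax cost = 6.1% × (1 − 24.8%) = 4.5872%.
WACC = 0.3437 × 17.1450% + 0.0128 × 6.0745% + 0.6435 × 4.5872% = 8.9219%.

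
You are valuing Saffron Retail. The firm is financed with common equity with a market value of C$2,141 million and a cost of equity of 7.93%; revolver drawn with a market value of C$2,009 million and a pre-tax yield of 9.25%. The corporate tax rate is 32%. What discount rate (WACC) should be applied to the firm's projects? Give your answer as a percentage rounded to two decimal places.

7.14%

Total capital V = 2141 + 2009 = 4150.
Equity: weight = 2141/4150 = 0.5159; cost = 7.93%.
Revolver drawn: weight = 2009/4150 = 0.4841; after-tax cost = 9.25% × (1 − 32%) = 6.2900%.
WACC = 0.5159 × 7.9300% + 0.4841 × 6.2900% = 7.1361%.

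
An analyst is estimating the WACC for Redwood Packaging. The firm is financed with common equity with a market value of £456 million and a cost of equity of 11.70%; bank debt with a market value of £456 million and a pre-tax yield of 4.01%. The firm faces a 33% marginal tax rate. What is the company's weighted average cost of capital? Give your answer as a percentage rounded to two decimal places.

Total capital V = 456 + 456 = 912.
Equity: weight = 456/912 = 0.5000; cost = 11.7%.
Bank debt: weight = 456/912 = 0.5000; after-tax cost = 4.01% × (1 − 33%) = 2.6867%.
WACC = 0.5000 × 11.7000% + 0.5000 × 2.6867% = 7.1933%.

7.19%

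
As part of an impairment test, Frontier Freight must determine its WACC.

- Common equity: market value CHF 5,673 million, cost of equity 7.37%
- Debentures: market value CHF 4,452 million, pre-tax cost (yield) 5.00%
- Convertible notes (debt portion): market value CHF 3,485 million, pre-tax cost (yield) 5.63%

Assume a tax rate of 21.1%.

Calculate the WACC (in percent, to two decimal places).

Total capital V = 5673 + 4452 + 3485 = 13610.
Equity: weight = 5673/13610 = 0.4168; cost = 7.37%.
Debentures: weight = 4452/13610 = 0.3271; after-tax cost = 5% × (1 − 21.1%) = 3.9450%.
Convertible notes (debt portion): weight = 3485/13610 = 0.2561; after-tax cost = 5.63% × (1 − 21.1%) = 4.4421%.
WACC = 0.4168 × 7.3700% + 0.3271 × 3.9450% + 0.2561 × 4.4421% = 5.4999%.

5.50%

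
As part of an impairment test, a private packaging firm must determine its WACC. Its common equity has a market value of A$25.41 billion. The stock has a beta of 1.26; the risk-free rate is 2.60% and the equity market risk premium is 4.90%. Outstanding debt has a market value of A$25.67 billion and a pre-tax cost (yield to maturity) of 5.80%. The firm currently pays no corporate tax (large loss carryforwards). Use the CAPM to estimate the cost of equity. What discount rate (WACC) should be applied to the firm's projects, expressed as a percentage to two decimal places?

7.28%

Cost of equity via CAPM: Re = 2.6% + 1.26 × 4.9% = 8.7740%.
Total capital V = 25.41 + 25.67 = 51.08.
Equity: weight = 25.41/51.08 = 0.4975; cost = 8.774%.
Debt: weight = 25.67/51.08 = 0.5025; after-tax cost = 5.8% × (1 − 0%) = 5.8000%.
WACC = 0.4975 × 8.7740% + 0.5025 × 5.8000% = 7.2794%.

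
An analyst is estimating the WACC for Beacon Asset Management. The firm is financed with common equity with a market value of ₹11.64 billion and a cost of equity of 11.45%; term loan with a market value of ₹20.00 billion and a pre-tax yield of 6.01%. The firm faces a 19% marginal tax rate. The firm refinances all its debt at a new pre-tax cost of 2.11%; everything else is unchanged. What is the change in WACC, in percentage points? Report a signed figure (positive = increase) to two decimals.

Current WACC:
Total capital V = 11.64 + 20 = 31.64.
Equity: weight = 11.64/31.64 = 0.3679; cost = 11.45%.
Term loan: weight = 20/31.64 = 0.6321; after-tax cost = 6.01% × (1 − 19%) = 4.8681%.
WACC = 0.3679 × 11.4500% + 0.6321 × 4.8681% = 7.2895%.
After the change:
Total capital V = 11.64 + 20 = 31.64.
Equity: weight = 11.64/31.64 = 0.3679; cost = 11.45%.
Term loan: weight = 20/31.64 = 0.6321; after-tax cost = 2.11% × (1 − 19%) = 1.7091%.
WACC = 0.3679 × 11.4500% + 0.6321 × 1.7091% = 5.2927%.
Change in WACC = 5.2927% − 7.2895% = -1.9968 pp.

-2.00 pp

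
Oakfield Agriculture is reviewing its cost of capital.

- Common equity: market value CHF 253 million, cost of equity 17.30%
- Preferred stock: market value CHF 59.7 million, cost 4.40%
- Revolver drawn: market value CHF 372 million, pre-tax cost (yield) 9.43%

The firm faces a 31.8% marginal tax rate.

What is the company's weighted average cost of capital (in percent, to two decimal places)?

Total capital V = 253 + 59.7 + 372 = 684.7.
Equity: weight = 253/684.7 = 0.3695; cost = 17.3%.
Preferred: weight = 59.7/684.7 = 0.0872; cost = 4.4%.
Revolver drawn: weight = 372/684.7 = 0.5433; after-tax cost = 9.43% × (1 − 31.8%) = 6.4313%.
WACC = 0.3695 × 17.3000% + 0.0872 × 4.4000% + 0.5433 × 6.4313% = 10.2702%.

10.27%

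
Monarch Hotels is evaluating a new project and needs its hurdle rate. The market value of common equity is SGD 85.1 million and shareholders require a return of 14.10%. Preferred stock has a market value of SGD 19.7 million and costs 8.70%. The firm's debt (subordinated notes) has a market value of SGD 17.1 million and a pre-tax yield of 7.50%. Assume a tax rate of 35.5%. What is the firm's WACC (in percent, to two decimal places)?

Total capital V = 85.1 + 19.7 + 17.1 = 121.9.
Equity: weight = 85.1/121.9 = 0.6981; cost = 14.1%.
Preferred: weight = 19.7/121.9 = 0.1616; cost = 8.7%.
Subordinated notes: weight = 17.1/121.9 = 0.1403; after-tax cost = 7.5% × (1 − 35.5%) = 4.8375%.
WACC = 0.6981 × 14.1000% + 0.1616 × 8.7000% + 0.1403 × 4.8375% = 11.9280%.

11.93%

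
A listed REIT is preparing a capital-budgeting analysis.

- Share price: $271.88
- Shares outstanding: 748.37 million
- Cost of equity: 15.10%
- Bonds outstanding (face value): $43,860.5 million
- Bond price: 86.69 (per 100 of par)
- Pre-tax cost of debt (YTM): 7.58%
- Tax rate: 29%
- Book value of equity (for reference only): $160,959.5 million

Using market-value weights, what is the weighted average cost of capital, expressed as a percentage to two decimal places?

13.57%

Market value of equity E = 271.88 × 748.37m = 203466.8356m. Market value of debt D = 43860.5m × 86.69/100 = 38022.66745m.
Total capital V = 203466.8356 + 38022.66745 = 241489.50305.
Equity: weight = 203466.8356/241489.50305 = 0.8425; cost = 15.1%.
Bonds outstanding: weight = 38022.66745/241489.50305 = 0.1575; after-tax cost = 7.58% × (1 − 29%) = 5.3818%.
WACC = 0.8425 × 15.1000% + 0.1575 × 5.3818% = 13.5699%.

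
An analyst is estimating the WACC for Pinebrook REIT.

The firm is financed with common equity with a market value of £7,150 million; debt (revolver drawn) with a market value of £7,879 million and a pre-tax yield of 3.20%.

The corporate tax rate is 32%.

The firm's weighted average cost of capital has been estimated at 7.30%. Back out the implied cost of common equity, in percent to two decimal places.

12.95%

Total capital V = 7150 + 7879 = 15029.
Equity weight = 7150/15029 = 0.4757.
Revolver drawn weight = 7879/15029 = 0.5243.
Debt contribution = 0.5243 × 3.2% × (1 − 32%) = 1.1408%.
Required equity contribution = 7.3% − 1.1408% = 6.1592%.
Re = 6.1592% / 0.4757 = 12.9464%.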